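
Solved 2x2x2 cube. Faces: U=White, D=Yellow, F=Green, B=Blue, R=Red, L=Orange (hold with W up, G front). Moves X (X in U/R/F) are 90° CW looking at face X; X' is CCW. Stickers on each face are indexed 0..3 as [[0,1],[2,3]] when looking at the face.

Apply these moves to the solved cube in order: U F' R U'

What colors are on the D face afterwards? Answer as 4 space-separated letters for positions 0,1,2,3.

After move 1 (U): U=WWWW F=RRGG R=BBRR B=OOBB L=GGOO
After move 2 (F'): F=RGRG U=WWBR R=YBYR D=GOYY L=GWOW
After move 3 (R): R=YYRB U=WGBG F=RORY D=GBYO B=ROWB
After move 4 (U'): U=GGWB F=GWRY R=RORB B=YYWB L=ROOW
Query: D face = GBYO

Answer: G B Y O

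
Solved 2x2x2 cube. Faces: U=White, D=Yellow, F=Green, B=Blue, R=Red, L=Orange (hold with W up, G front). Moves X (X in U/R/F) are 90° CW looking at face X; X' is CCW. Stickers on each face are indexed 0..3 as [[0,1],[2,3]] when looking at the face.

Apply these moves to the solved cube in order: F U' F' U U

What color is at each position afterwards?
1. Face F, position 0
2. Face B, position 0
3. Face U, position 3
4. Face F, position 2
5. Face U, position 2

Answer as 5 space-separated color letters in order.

Answer: W Y W O O

Derivation:
After move 1 (F): F=GGGG U=WWOO R=WRWR D=RRYY L=OYOY
After move 2 (U'): U=WOWO F=OYGG R=GGWR B=WRBB L=BBOY
After move 3 (F'): F=YGOG U=WOGW R=RGRR D=BYYY L=BOOW
After move 4 (U): U=GWWO F=RGOG R=WRRR B=BOBB L=YGOW
After move 5 (U): U=WGOW F=WROG R=BORR B=YGBB L=RGOW
Query 1: F[0] = W
Query 2: B[0] = Y
Query 3: U[3] = W
Query 4: F[2] = O
Query 5: U[2] = O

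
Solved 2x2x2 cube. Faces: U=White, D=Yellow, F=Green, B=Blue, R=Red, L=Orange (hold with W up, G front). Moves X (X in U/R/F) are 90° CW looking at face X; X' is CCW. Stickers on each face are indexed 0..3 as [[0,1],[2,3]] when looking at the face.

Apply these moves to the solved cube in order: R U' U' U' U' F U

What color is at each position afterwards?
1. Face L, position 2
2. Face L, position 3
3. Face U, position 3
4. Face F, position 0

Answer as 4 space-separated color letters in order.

After move 1 (R): R=RRRR U=WGWG F=GYGY D=YBYB B=WBWB
After move 2 (U'): U=GGWW F=OOGY R=GYRR B=RRWB L=WBOO
After move 3 (U'): U=GWGW F=WBGY R=OORR B=GYWB L=RROO
After move 4 (U'): U=WWGG F=RRGY R=WBRR B=OOWB L=GYOO
After move 5 (U'): U=WGWG F=GYGY R=RRRR B=WBWB L=OOOO
After move 6 (F): F=GGYY U=WGOO R=WRGR D=RRYB L=OYOB
After move 7 (U): U=OWOG F=WRYY R=WBGR B=OYWB L=GGOB
Query 1: L[2] = O
Query 2: L[3] = B
Query 3: U[3] = G
Query 4: F[0] = W

Answer: O B G W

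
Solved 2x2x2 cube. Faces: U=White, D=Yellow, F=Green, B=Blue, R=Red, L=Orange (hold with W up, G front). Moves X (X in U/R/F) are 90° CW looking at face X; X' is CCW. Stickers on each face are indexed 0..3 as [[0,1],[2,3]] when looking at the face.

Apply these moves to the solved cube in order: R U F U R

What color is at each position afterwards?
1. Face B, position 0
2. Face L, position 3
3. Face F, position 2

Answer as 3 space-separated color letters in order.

Answer: W B Y

Derivation:
After move 1 (R): R=RRRR U=WGWG F=GYGY D=YBYB B=WBWB
After move 2 (U): U=WWGG F=RRGY R=WBRR B=OOWB L=GYOO
After move 3 (F): F=GRYR U=WWOY R=GBGR D=RWYB L=GYOB
After move 4 (U): U=OWYW F=GBYR R=OOGR B=GYWB L=GROB
After move 5 (R): R=GORO U=OBYR F=GWYB D=RWYG B=WYWB
Query 1: B[0] = W
Query 2: L[3] = B
Query 3: F[2] = Y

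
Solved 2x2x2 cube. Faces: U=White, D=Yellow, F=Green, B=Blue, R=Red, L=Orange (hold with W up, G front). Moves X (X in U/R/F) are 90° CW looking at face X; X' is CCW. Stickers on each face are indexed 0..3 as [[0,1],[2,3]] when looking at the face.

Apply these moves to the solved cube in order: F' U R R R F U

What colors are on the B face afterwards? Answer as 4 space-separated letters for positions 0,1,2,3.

After move 1 (F'): F=GGGG U=WWRR R=YRYR D=OOYY L=OWOW
After move 2 (U): U=RWRW F=YRGG R=BBYR B=OWBB L=GGOW
After move 3 (R): R=YBRB U=RRRG F=YOGY D=OBYO B=WWWB
After move 4 (R): R=RYBB U=RORY F=YBGO D=OWYW B=GWRB
After move 5 (R): R=BRBY U=RBRO F=YWGW D=ORYG B=YWOB
After move 6 (F): F=GYWW U=RBWG R=RROY D=BBYG L=GOOR
After move 7 (U): U=WRGB F=RRWW R=YWOY B=GOOB L=GYOR
Query: B face = GOOB

Answer: G O O B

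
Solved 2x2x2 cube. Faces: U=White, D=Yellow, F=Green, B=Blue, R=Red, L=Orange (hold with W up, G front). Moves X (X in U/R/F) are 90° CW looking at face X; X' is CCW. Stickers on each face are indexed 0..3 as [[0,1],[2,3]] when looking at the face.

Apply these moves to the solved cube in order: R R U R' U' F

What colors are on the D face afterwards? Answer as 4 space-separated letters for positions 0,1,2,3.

After move 1 (R): R=RRRR U=WGWG F=GYGY D=YBYB B=WBWB
After move 2 (R): R=RRRR U=WYWY F=GBGB D=YWYW B=GBGB
After move 3 (U): U=WWYY F=RRGB R=GBRR B=OOGB L=GBOO
After move 4 (R'): R=BRGR U=WGYO F=RWGY D=YRYB B=WOWB
After move 5 (U'): U=GOWY F=GBGY R=RWGR B=BRWB L=WOOO
After move 6 (F): F=GGYB U=GOOO R=WWYR D=GRYB L=WYOR
Query: D face = GRYB

Answer: G R Y B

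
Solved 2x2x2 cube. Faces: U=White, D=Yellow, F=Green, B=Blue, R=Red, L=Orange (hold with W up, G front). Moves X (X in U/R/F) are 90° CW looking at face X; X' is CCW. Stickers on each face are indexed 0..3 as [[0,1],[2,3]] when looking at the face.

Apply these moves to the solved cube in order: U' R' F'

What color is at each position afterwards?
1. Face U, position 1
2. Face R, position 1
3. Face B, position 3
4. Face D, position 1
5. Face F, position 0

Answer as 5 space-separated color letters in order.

After move 1 (U'): U=WWWW F=OOGG R=GGRR B=RRBB L=BBOO
After move 2 (R'): R=GRGR U=WBWR F=OWGW D=YOYG B=YRYB
After move 3 (F'): F=WWOG U=WBGG R=ORYR D=BOYG L=BROW
Query 1: U[1] = B
Query 2: R[1] = R
Query 3: B[3] = B
Query 4: D[1] = O
Query 5: F[0] = W

Answer: B R B O W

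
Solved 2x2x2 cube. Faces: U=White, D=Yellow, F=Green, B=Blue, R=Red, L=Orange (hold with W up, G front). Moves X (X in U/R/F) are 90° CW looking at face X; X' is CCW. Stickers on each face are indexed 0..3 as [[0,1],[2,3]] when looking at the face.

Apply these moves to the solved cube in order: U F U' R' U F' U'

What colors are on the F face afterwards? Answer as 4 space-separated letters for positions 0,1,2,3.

Answer: G B R G

Derivation:
After move 1 (U): U=WWWW F=RRGG R=BBRR B=OOBB L=GGOO
After move 2 (F): F=GRGR U=WWOG R=WBWR D=RBYY L=GYOY
After move 3 (U'): U=WGWO F=GYGR R=GRWR B=WBBB L=OOOY
After move 4 (R'): R=RRGW U=WBWW F=GGGO D=RYYR B=YBBB
After move 5 (U): U=WWWB F=RRGO R=YBGW B=OOBB L=GGOY
After move 6 (F'): F=RORG U=WWYG R=YBRW D=GYYR L=GBOW
After move 7 (U'): U=WGWY F=GBRG R=RORW B=YBBB L=OOOW
Query: F face = GBRG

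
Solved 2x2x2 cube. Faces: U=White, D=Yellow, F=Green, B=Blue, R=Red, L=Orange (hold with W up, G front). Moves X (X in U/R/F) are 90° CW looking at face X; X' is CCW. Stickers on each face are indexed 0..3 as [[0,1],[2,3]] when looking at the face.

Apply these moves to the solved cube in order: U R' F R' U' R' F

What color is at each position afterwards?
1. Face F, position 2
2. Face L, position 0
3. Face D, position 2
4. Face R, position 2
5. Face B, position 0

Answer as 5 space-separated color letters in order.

After move 1 (U): U=WWWW F=RRGG R=BBRR B=OOBB L=GGOO
After move 2 (R'): R=BRBR U=WBWO F=RWGW D=YRYG B=YOYB
After move 3 (F): F=GRWW U=WBOG R=WROR D=BBYG L=GYOR
After move 4 (R'): R=RRWO U=WYOY F=GBWG D=BRYW B=GOBB
After move 5 (U'): U=YYWO F=GYWG R=GBWO B=RRBB L=GOOR
After move 6 (R'): R=BOGW U=YBWR F=GYWO D=BYYG B=WRRB
After move 7 (F): F=WGOY U=YBRO R=WORW D=GBYG L=GBOY
Query 1: F[2] = O
Query 2: L[0] = G
Query 3: D[2] = Y
Query 4: R[2] = R
Query 5: B[0] = W

Answer: O G Y R W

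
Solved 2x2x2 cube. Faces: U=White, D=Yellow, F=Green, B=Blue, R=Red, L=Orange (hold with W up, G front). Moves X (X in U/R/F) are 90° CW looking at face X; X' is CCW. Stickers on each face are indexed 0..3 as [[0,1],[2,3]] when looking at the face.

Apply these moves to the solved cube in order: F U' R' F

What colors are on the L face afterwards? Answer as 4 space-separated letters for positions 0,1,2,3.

After move 1 (F): F=GGGG U=WWOO R=WRWR D=RRYY L=OYOY
After move 2 (U'): U=WOWO F=OYGG R=GGWR B=WRBB L=BBOY
After move 3 (R'): R=GRGW U=WBWW F=OOGO D=RYYG B=YRRB
After move 4 (F): F=GOOO U=WBYB R=WRWW D=GGYG L=BROY
Query: L face = BROY

Answer: B R O Y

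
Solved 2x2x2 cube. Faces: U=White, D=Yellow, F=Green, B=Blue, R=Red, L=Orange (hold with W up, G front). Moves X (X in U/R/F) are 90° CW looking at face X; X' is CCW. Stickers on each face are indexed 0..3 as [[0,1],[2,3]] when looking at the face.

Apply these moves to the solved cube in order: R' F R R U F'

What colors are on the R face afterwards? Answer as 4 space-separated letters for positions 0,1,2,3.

Answer: B B R W

Derivation:
After move 1 (R'): R=RRRR U=WBWB F=GWGW D=YGYG B=YBYB
After move 2 (F): F=GGWW U=WBOO R=WRBR D=RRYG L=OYOG
After move 3 (R): R=BWRR U=WGOW F=GRWG D=RYYY B=OBBB
After move 4 (R): R=RBRW U=WROG F=GYWY D=RBYO B=WBGB
After move 5 (U): U=OWGR F=RBWY R=WBRW B=OYGB L=GYOG
After move 6 (F'): F=BYRW U=OWWR R=BBRW D=YGYO L=GROG
Query: R face = BBRW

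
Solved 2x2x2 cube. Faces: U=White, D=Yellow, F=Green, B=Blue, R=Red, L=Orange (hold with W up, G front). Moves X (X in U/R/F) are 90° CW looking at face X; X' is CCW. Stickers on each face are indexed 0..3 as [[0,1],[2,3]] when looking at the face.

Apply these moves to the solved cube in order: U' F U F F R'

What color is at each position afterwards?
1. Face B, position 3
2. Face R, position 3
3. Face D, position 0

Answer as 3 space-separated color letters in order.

After move 1 (U'): U=WWWW F=OOGG R=GGRR B=RRBB L=BBOO
After move 2 (F): F=GOGO U=WWOB R=WGWR D=RGYY L=BYOY
After move 3 (U): U=OWBW F=WGGO R=RRWR B=BYBB L=GOOY
After move 4 (F): F=GWOG U=OWYO R=BRWR D=WRYY L=GROG
After move 5 (F): F=OGGW U=OWGR R=YROR D=WBYY L=GWOR
After move 6 (R'): R=RRYO U=OBGB F=OWGR D=WGYW B=YYBB
Query 1: B[3] = B
Query 2: R[3] = O
Query 3: D[0] = W

Answer: B O W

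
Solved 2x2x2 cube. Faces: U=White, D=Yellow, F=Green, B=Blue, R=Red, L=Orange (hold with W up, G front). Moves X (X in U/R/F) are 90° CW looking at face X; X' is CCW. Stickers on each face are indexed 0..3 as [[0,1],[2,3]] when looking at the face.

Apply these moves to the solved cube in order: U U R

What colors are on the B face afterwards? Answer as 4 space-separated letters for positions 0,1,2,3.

After move 1 (U): U=WWWW F=RRGG R=BBRR B=OOBB L=GGOO
After move 2 (U): U=WWWW F=BBGG R=OORR B=GGBB L=RROO
After move 3 (R): R=RORO U=WBWG F=BYGY D=YBYG B=WGWB
Query: B face = WGWB

Answer: W G W B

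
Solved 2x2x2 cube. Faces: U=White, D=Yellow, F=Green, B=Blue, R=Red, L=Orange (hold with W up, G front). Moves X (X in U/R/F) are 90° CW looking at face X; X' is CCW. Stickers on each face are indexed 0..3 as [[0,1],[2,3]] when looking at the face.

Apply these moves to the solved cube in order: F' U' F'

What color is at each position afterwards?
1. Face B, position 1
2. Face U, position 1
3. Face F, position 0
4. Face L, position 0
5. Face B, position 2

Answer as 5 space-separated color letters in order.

Answer: R R W B B

Derivation:
After move 1 (F'): F=GGGG U=WWRR R=YRYR D=OOYY L=OWOW
After move 2 (U'): U=WRWR F=OWGG R=GGYR B=YRBB L=BBOW
After move 3 (F'): F=WGOG U=WRGY R=OGOR D=BWYY L=BROW
Query 1: B[1] = R
Query 2: U[1] = R
Query 3: F[0] = W
Query 4: L[0] = B
Query 5: B[2] = B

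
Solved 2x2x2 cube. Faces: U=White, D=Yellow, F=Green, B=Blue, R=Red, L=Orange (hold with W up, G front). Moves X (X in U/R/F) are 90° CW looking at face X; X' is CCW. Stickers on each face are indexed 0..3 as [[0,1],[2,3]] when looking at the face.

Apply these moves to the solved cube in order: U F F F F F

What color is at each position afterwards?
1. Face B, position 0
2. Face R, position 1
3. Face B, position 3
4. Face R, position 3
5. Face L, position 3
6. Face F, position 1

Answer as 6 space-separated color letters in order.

After move 1 (U): U=WWWW F=RRGG R=BBRR B=OOBB L=GGOO
After move 2 (F): F=GRGR U=WWOG R=WBWR D=RBYY L=GYOY
After move 3 (F): F=GGRR U=WWYY R=OBGR D=WWYY L=GROB
After move 4 (F): F=RGRG U=WWBR R=YBYR D=GOYY L=GWOW
After move 5 (F): F=RRGG U=WWWW R=BBRR D=YYYY L=GGOO
After move 6 (F): F=GRGR U=WWOG R=WBWR D=RBYY L=GYOY
Query 1: B[0] = O
Query 2: R[1] = B
Query 3: B[3] = B
Query 4: R[3] = R
Query 5: L[3] = Y
Query 6: F[1] = R

Answer: O B B R Y R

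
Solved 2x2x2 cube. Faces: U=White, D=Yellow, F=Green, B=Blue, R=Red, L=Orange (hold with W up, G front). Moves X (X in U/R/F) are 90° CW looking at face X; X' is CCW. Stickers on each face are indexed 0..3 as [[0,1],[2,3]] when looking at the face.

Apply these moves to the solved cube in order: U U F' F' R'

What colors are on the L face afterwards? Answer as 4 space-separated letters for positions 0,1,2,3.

After move 1 (U): U=WWWW F=RRGG R=BBRR B=OOBB L=GGOO
After move 2 (U): U=WWWW F=BBGG R=OORR B=GGBB L=RROO
After move 3 (F'): F=BGBG U=WWOR R=YOYR D=ROYY L=RWOW
After move 4 (F'): F=GGBB U=WWYY R=OORR D=WWYY L=RROO
After move 5 (R'): R=OROR U=WBYG F=GWBY D=WGYB B=YGWB
Query: L face = RROO

Answer: R R O O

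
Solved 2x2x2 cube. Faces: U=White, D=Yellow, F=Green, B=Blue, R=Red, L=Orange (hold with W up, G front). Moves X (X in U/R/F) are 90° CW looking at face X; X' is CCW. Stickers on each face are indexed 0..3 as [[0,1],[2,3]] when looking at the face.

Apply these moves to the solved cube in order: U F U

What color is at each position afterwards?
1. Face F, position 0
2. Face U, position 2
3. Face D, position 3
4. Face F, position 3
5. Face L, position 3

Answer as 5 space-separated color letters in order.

After move 1 (U): U=WWWW F=RRGG R=BBRR B=OOBB L=GGOO
After move 2 (F): F=GRGR U=WWOG R=WBWR D=RBYY L=GYOY
After move 3 (U): U=OWGW F=WBGR R=OOWR B=GYBB L=GROY
Query 1: F[0] = W
Query 2: U[2] = G
Query 3: D[3] = Y
Query 4: F[3] = R
Query 5: L[3] = Y

Answer: W G Y R Y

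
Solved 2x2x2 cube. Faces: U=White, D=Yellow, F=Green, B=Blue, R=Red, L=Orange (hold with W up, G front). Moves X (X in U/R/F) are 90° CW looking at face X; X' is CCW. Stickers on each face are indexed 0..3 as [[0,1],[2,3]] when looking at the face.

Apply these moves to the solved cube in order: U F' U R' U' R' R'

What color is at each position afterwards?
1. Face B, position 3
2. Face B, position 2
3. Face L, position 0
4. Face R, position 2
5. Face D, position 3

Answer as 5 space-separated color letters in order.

After move 1 (U): U=WWWW F=RRGG R=BBRR B=OOBB L=GGOO
After move 2 (F'): F=RGRG U=WWBR R=YBYR D=GOYY L=GWOW
After move 3 (U): U=BWRW F=YBRG R=OOYR B=GWBB L=RGOW
After move 4 (R'): R=OROY U=BBRG F=YWRW D=GBYG B=YWOB
After move 5 (U'): U=BGBR F=RGRW R=YWOY B=OROB L=YWOW
After move 6 (R'): R=WYYO U=BOBO F=RGRR D=GGYW B=GRBB
After move 7 (R'): R=YOWY U=BBBG F=RORO D=GGYR B=WRGB
Query 1: B[3] = B
Query 2: B[2] = G
Query 3: L[0] = Y
Query 4: R[2] = W
Query 5: D[3] = R

Answer: B G Y W R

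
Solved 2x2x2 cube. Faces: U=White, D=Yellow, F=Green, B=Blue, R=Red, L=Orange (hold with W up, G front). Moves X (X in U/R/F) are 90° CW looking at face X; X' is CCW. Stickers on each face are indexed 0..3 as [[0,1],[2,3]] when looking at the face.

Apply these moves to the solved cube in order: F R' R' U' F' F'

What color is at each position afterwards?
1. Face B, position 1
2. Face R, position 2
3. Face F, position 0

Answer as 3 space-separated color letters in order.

Answer: W B B

Derivation:
After move 1 (F): F=GGGG U=WWOO R=WRWR D=RRYY L=OYOY
After move 2 (R'): R=RRWW U=WBOB F=GWGO D=RGYG B=YBRB
After move 3 (R'): R=RWRW U=WROY F=GBGB D=RWYO B=GBGB
After move 4 (U'): U=RYWO F=OYGB R=GBRW B=RWGB L=GBOY
After move 5 (F'): F=YBOG U=RYGR R=WBRW D=BYYO L=GOOW
After move 6 (F'): F=BGYO U=RYWR R=YBBW D=OWYO L=GROG
Query 1: B[1] = W
Query 2: R[2] = B
Query 3: F[0] = B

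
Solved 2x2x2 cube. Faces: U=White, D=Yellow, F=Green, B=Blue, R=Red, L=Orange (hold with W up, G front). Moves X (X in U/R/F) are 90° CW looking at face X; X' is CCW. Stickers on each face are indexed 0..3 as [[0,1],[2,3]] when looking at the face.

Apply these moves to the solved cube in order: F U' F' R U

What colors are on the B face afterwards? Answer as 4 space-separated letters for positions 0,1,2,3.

After move 1 (F): F=GGGG U=WWOO R=WRWR D=RRYY L=OYOY
After move 2 (U'): U=WOWO F=OYGG R=GGWR B=WRBB L=BBOY
After move 3 (F'): F=YGOG U=WOGW R=RGRR D=BYYY L=BOOW
After move 4 (R): R=RRRG U=WGGG F=YYOY D=BBYW B=WROB
After move 5 (U): U=GWGG F=RROY R=WRRG B=BOOB L=YYOW
Query: B face = BOOB

Answer: B O O B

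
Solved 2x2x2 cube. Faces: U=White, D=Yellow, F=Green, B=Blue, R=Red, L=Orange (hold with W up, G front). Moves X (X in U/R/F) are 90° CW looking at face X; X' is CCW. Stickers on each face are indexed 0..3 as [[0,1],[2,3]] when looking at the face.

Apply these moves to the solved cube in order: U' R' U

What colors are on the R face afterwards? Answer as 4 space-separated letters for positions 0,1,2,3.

After move 1 (U'): U=WWWW F=OOGG R=GGRR B=RRBB L=BBOO
After move 2 (R'): R=GRGR U=WBWR F=OWGW D=YOYG B=YRYB
After move 3 (U): U=WWRB F=GRGW R=YRGR B=BBYB L=OWOO
Query: R face = YRGR

Answer: Y R G R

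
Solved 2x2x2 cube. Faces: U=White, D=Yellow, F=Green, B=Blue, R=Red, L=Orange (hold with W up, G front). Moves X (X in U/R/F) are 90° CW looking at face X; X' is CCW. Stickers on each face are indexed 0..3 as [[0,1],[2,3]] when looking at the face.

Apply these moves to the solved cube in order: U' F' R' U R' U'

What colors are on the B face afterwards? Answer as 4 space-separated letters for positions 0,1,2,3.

After move 1 (U'): U=WWWW F=OOGG R=GGRR B=RRBB L=BBOO
After move 2 (F'): F=OGOG U=WWGR R=YGYR D=BOYY L=BWOW
After move 3 (R'): R=GRYY U=WBGR F=OWOR D=BGYG B=YROB
After move 4 (U): U=GWRB F=GROR R=YRYY B=BWOB L=OWOW
After move 5 (R'): R=RYYY U=GORB F=GWOB D=BRYR B=GWGB
After move 6 (U'): U=OBGR F=OWOB R=GWYY B=RYGB L=GWOW
Query: B face = RYGB

Answer: R Y G B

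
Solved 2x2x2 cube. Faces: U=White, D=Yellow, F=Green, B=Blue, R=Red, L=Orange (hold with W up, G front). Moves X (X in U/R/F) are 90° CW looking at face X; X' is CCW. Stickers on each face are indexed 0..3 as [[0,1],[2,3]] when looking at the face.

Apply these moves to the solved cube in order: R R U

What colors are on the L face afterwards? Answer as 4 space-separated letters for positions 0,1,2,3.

After move 1 (R): R=RRRR U=WGWG F=GYGY D=YBYB B=WBWB
After move 2 (R): R=RRRR U=WYWY F=GBGB D=YWYW B=GBGB
After move 3 (U): U=WWYY F=RRGB R=GBRR B=OOGB L=GBOO
Query: L face = GBOO

Answer: G B O O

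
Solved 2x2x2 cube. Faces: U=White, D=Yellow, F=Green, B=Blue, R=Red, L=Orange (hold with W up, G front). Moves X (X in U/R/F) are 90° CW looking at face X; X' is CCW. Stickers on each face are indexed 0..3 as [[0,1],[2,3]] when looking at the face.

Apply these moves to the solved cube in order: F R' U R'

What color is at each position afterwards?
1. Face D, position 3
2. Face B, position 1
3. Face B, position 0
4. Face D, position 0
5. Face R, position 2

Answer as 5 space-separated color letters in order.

After move 1 (F): F=GGGG U=WWOO R=WRWR D=RRYY L=OYOY
After move 2 (R'): R=RRWW U=WBOB F=GWGO D=RGYG B=YBRB
After move 3 (U): U=OWBB F=RRGO R=YBWW B=OYRB L=GWOY
After move 4 (R'): R=BWYW U=ORBO F=RWGB D=RRYO B=GYGB
Query 1: D[3] = O
Query 2: B[1] = Y
Query 3: B[0] = G
Query 4: D[0] = R
Query 5: R[2] = Y

Answer: O Y G R Y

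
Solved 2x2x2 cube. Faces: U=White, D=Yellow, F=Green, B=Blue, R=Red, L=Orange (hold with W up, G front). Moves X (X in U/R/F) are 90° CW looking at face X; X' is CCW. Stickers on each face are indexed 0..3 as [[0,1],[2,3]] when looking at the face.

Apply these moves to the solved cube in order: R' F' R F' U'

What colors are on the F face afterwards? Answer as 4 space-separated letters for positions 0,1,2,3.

Answer: O G W G

Derivation:
After move 1 (R'): R=RRRR U=WBWB F=GWGW D=YGYG B=YBYB
After move 2 (F'): F=WWGG U=WBRR R=GRYR D=OOYG L=OBOW
After move 3 (R): R=YGRR U=WWRG F=WOGG D=OYYY B=RBBB
After move 4 (F'): F=OGWG U=WWYR R=YGOR D=BWYY L=OGOR
After move 5 (U'): U=WRWY F=OGWG R=OGOR B=YGBB L=RBOR
Query: F face = OGWG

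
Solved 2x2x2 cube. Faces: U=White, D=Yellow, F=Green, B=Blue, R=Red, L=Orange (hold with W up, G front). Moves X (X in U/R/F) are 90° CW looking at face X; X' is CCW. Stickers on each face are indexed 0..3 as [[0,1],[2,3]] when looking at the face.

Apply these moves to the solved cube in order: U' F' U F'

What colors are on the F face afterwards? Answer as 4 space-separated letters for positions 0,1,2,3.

Answer: G G Y O

Derivation:
After move 1 (U'): U=WWWW F=OOGG R=GGRR B=RRBB L=BBOO
After move 2 (F'): F=OGOG U=WWGR R=YGYR D=BOYY L=BWOW
After move 3 (U): U=GWRW F=YGOG R=RRYR B=BWBB L=OGOW
After move 4 (F'): F=GGYO U=GWRY R=ORBR D=GWYY L=OWOR
Query: F face = GGYO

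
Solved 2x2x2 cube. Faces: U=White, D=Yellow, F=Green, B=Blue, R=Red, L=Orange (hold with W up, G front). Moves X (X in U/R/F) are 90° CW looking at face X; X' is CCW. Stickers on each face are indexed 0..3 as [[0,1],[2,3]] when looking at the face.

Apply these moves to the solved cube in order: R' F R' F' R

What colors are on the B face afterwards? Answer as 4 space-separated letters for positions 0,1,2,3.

Answer: W B Y B

Derivation:
After move 1 (R'): R=RRRR U=WBWB F=GWGW D=YGYG B=YBYB
After move 2 (F): F=GGWW U=WBOO R=WRBR D=RRYG L=OYOG
After move 3 (R'): R=RRWB U=WYOY F=GBWO D=RGYW B=GBRB
After move 4 (F'): F=BOGW U=WYRW R=GRRB D=YGYW L=OYOO
After move 5 (R): R=RGBR U=WORW F=BGGW D=YRYG B=WBYB
Query: B face = WBYB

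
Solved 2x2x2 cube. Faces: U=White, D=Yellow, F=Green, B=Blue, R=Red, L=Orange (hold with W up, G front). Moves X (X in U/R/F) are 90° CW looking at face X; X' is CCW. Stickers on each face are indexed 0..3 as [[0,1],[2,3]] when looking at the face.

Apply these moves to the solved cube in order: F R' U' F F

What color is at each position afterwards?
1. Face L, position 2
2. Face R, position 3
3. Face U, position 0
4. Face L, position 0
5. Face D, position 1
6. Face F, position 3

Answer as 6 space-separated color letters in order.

After move 1 (F): F=GGGG U=WWOO R=WRWR D=RRYY L=OYOY
After move 2 (R'): R=RRWW U=WBOB F=GWGO D=RGYG B=YBRB
After move 3 (U'): U=BBWO F=OYGO R=GWWW B=RRRB L=YBOY
After move 4 (F): F=GOOY U=BBYB R=WWOW D=WGYG L=YROG
After move 5 (F): F=OGYO U=BBGR R=YWBW D=OWYG L=YWOG
Query 1: L[2] = O
Query 2: R[3] = W
Query 3: U[0] = B
Query 4: L[0] = Y
Query 5: D[1] = W
Query 6: F[3] = O

Answer: O W B Y W O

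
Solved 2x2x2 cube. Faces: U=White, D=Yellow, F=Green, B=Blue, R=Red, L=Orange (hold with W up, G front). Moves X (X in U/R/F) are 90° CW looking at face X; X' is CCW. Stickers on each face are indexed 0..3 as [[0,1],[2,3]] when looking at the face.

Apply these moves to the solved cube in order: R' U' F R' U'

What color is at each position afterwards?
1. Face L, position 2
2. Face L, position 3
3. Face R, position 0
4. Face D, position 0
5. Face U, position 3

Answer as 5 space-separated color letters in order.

Answer: O G G R O

Derivation:
After move 1 (R'): R=RRRR U=WBWB F=GWGW D=YGYG B=YBYB
After move 2 (U'): U=BBWW F=OOGW R=GWRR B=RRYB L=YBOO
After move 3 (F): F=GOWO U=BBOB R=WWWR D=RGYG L=YYOG
After move 4 (R'): R=WRWW U=BYOR F=GBWB D=ROYO B=GRGB
After move 5 (U'): U=YRBO F=YYWB R=GBWW B=WRGB L=GROG
Query 1: L[2] = O
Query 2: L[3] = G
Query 3: R[0] = G
Query 4: D[0] = R
Query 5: U[3] = O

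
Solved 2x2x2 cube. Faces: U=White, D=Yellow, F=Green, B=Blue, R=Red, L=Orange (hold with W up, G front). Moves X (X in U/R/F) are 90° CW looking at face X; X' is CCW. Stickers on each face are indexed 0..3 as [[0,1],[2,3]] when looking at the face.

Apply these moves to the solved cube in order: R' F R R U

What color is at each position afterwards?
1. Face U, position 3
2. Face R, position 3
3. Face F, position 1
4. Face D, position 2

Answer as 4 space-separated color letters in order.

Answer: R W B Y

Derivation:
After move 1 (R'): R=RRRR U=WBWB F=GWGW D=YGYG B=YBYB
After move 2 (F): F=GGWW U=WBOO R=WRBR D=RRYG L=OYOG
After move 3 (R): R=BWRR U=WGOW F=GRWG D=RYYY B=OBBB
After move 4 (R): R=RBRW U=WROG F=GYWY D=RBYO B=WBGB
After move 5 (U): U=OWGR F=RBWY R=WBRW B=OYGB L=GYOG
Query 1: U[3] = R
Query 2: R[3] = W
Query 3: F[1] = B
Query 4: D[2] = Y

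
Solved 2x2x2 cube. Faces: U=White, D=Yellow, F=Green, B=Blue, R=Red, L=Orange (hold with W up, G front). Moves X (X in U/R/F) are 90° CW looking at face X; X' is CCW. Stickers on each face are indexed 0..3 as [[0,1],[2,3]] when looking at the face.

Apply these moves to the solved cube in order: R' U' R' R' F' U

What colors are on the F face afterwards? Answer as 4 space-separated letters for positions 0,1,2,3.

After move 1 (R'): R=RRRR U=WBWB F=GWGW D=YGYG B=YBYB
After move 2 (U'): U=BBWW F=OOGW R=GWRR B=RRYB L=YBOO
After move 3 (R'): R=WRGR U=BYWR F=OBGW D=YOYW B=GRGB
After move 4 (R'): R=RRWG U=BGWG F=OYGR D=YBYW B=WROB
After move 5 (F'): F=YROG U=BGRW R=BRYG D=BOYW L=YGOW
After move 6 (U): U=RBWG F=BROG R=WRYG B=YGOB L=YROW
Query: F face = BROG

Answer: B R O G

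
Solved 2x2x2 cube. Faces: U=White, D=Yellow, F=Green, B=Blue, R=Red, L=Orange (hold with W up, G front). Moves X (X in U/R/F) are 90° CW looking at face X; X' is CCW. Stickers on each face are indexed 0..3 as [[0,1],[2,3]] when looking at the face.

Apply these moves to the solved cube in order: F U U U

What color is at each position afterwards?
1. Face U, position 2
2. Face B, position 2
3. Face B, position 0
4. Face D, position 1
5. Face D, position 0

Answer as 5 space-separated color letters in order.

Answer: W B W R R

Derivation:
After move 1 (F): F=GGGG U=WWOO R=WRWR D=RRYY L=OYOY
After move 2 (U): U=OWOW F=WRGG R=BBWR B=OYBB L=GGOY
After move 3 (U): U=OOWW F=BBGG R=OYWR B=GGBB L=WROY
After move 4 (U): U=WOWO F=OYGG R=GGWR B=WRBB L=BBOY
Query 1: U[2] = W
Query 2: B[2] = B
Query 3: B[0] = W
Query 4: D[1] = R
Query 5: D[0] = R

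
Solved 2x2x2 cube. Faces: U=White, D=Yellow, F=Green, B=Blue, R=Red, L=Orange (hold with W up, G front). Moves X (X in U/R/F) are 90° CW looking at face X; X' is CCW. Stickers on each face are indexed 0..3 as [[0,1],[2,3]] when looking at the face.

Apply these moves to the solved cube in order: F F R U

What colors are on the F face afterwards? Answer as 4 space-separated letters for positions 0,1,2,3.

After move 1 (F): F=GGGG U=WWOO R=WRWR D=RRYY L=OYOY
After move 2 (F): F=GGGG U=WWYY R=OROR D=WWYY L=OROR
After move 3 (R): R=OORR U=WGYG F=GWGY D=WBYB B=YBWB
After move 4 (U): U=YWGG F=OOGY R=YBRR B=ORWB L=GWOR
Query: F face = OOGY

Answer: O O G Y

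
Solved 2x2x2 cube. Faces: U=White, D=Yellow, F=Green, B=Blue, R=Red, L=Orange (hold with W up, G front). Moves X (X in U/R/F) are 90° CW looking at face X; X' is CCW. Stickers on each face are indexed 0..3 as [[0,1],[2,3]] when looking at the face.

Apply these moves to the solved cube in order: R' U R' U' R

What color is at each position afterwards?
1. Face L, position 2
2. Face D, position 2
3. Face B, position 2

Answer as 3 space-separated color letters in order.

After move 1 (R'): R=RRRR U=WBWB F=GWGW D=YGYG B=YBYB
After move 2 (U): U=WWBB F=RRGW R=YBRR B=OOYB L=GWOO
After move 3 (R'): R=BRYR U=WYBO F=RWGB D=YRYW B=GOGB
After move 4 (U'): U=YOWB F=GWGB R=RWYR B=BRGB L=GOOO
After move 5 (R): R=YRRW U=YWWB F=GRGW D=YGYB B=BROB
Query 1: L[2] = O
Query 2: D[2] = Y
Query 3: B[2] = O

Answer: O Y O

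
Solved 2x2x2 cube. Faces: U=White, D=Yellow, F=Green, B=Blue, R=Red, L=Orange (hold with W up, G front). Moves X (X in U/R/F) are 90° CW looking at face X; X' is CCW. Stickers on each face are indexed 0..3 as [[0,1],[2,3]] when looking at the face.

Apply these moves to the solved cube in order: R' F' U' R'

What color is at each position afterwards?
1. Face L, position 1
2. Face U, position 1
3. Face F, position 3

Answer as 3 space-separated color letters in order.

Answer: B Y R

Derivation:
After move 1 (R'): R=RRRR U=WBWB F=GWGW D=YGYG B=YBYB
After move 2 (F'): F=WWGG U=WBRR R=GRYR D=OOYG L=OBOW
After move 3 (U'): U=BRWR F=OBGG R=WWYR B=GRYB L=YBOW
After move 4 (R'): R=WRWY U=BYWG F=ORGR D=OBYG B=GROB
Query 1: L[1] = B
Query 2: U[1] = Y
Query 3: F[3] = R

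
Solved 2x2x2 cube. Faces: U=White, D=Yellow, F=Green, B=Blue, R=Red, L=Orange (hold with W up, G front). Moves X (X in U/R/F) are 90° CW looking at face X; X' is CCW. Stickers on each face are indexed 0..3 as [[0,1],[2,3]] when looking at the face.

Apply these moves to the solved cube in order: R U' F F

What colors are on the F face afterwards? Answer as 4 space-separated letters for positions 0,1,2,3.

After move 1 (R): R=RRRR U=WGWG F=GYGY D=YBYB B=WBWB
After move 2 (U'): U=GGWW F=OOGY R=GYRR B=RRWB L=WBOO
After move 3 (F): F=GOYO U=GGOB R=WYWR D=RGYB L=WYOB
After move 4 (F): F=YGOO U=GGBY R=OYBR D=WWYB L=WROG
Query: F face = YGOO

Answer: Y G O O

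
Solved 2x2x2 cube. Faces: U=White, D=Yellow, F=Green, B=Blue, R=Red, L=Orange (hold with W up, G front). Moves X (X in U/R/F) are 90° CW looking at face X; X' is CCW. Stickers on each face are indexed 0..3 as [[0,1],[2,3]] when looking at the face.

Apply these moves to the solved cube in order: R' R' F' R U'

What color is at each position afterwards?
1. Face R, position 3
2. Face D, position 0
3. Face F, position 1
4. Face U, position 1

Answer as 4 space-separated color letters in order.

After move 1 (R'): R=RRRR U=WBWB F=GWGW D=YGYG B=YBYB
After move 2 (R'): R=RRRR U=WYWY F=GBGB D=YWYW B=GBGB
After move 3 (F'): F=BBGG U=WYRR R=WRYR D=OOYW L=OYOW
After move 4 (R): R=YWRR U=WBRG F=BOGW D=OGYG B=RBYB
After move 5 (U'): U=BGWR F=OYGW R=BORR B=YWYB L=RBOW
Query 1: R[3] = R
Query 2: D[0] = O
Query 3: F[1] = Y
Query 4: U[1] = G

Answer: R O Y G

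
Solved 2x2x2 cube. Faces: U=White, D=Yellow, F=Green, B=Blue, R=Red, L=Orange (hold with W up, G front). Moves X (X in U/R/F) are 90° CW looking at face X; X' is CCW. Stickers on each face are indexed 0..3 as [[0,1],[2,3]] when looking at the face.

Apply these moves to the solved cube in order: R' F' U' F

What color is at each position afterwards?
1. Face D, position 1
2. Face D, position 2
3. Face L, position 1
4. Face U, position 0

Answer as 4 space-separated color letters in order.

Answer: W Y O B

Derivation:
After move 1 (R'): R=RRRR U=WBWB F=GWGW D=YGYG B=YBYB
After move 2 (F'): F=WWGG U=WBRR R=GRYR D=OOYG L=OBOW
After move 3 (U'): U=BRWR F=OBGG R=WWYR B=GRYB L=YBOW
After move 4 (F): F=GOGB U=BRWB R=WWRR D=YWYG L=YOOO
Query 1: D[1] = W
Query 2: D[2] = Y
Query 3: L[1] = O
Query 4: U[0] = B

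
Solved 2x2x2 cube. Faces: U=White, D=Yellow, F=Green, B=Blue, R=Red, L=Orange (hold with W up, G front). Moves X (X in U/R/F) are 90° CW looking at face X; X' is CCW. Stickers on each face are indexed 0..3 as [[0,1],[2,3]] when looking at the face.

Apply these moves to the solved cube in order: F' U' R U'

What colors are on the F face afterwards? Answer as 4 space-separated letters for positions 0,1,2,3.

After move 1 (F'): F=GGGG U=WWRR R=YRYR D=OOYY L=OWOW
After move 2 (U'): U=WRWR F=OWGG R=GGYR B=YRBB L=BBOW
After move 3 (R): R=YGRG U=WWWG F=OOGY D=OBYY B=RRRB
After move 4 (U'): U=WGWW F=BBGY R=OORG B=YGRB L=RROW
Query: F face = BBGY

Answer: B B G Y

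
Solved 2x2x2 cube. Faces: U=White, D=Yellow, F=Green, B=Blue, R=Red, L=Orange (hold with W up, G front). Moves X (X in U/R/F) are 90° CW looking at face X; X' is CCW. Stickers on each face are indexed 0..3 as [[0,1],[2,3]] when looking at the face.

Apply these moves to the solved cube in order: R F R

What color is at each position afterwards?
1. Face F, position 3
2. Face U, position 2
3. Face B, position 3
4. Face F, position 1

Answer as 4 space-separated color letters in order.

After move 1 (R): R=RRRR U=WGWG F=GYGY D=YBYB B=WBWB
After move 2 (F): F=GGYY U=WGOO R=WRGR D=RRYB L=OYOB
After move 3 (R): R=GWRR U=WGOY F=GRYB D=RWYW B=OBGB
Query 1: F[3] = B
Query 2: U[2] = O
Query 3: B[3] = B
Query 4: F[1] = R

Answer: B O B R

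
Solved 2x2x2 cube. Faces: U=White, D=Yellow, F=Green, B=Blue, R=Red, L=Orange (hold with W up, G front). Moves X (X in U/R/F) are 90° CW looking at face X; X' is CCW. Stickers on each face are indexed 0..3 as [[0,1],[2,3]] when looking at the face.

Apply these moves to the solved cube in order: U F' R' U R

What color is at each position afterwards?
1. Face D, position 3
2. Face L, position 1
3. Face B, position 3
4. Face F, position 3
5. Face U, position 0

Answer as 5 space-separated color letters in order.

After move 1 (U): U=WWWW F=RRGG R=BBRR B=OOBB L=GGOO
After move 2 (F'): F=RGRG U=WWBR R=YBYR D=GOYY L=GWOW
After move 3 (R'): R=BRYY U=WBBO F=RWRR D=GGYG B=YOOB
After move 4 (U): U=BWOB F=BRRR R=YOYY B=GWOB L=RWOW
After move 5 (R): R=YYYO U=BROR F=BGRG D=GOYG B=BWWB
Query 1: D[3] = G
Query 2: L[1] = W
Query 3: B[3] = B
Query 4: F[3] = G
Query 5: U[0] = B

Answer: G W B G B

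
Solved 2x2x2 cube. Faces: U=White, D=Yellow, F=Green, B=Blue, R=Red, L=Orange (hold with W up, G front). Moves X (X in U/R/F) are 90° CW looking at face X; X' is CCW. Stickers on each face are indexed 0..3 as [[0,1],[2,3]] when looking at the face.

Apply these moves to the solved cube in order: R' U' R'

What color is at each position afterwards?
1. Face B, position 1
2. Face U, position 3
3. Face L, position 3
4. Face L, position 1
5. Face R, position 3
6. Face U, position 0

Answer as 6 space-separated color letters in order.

After move 1 (R'): R=RRRR U=WBWB F=GWGW D=YGYG B=YBYB
After move 2 (U'): U=BBWW F=OOGW R=GWRR B=RRYB L=YBOO
After move 3 (R'): R=WRGR U=BYWR F=OBGW D=YOYW B=GRGB
Query 1: B[1] = R
Query 2: U[3] = R
Query 3: L[3] = O
Query 4: L[1] = B
Query 5: R[3] = R
Query 6: U[0] = B

Answer: R R O B R B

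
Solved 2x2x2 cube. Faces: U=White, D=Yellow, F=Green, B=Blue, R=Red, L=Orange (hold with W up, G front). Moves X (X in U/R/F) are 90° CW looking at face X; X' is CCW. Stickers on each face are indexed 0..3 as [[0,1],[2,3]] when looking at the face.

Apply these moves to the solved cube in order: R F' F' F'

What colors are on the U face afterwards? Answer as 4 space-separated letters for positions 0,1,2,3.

Answer: W G O O

Derivation:
After move 1 (R): R=RRRR U=WGWG F=GYGY D=YBYB B=WBWB
After move 2 (F'): F=YYGG U=WGRR R=BRYR D=OOYB L=OGOW
After move 3 (F'): F=YGYG U=WGBY R=OROR D=GWYB L=OROR
After move 4 (F'): F=GGYY U=WGOO R=WRGR D=RRYB L=OYOB
Query: U face = WGOO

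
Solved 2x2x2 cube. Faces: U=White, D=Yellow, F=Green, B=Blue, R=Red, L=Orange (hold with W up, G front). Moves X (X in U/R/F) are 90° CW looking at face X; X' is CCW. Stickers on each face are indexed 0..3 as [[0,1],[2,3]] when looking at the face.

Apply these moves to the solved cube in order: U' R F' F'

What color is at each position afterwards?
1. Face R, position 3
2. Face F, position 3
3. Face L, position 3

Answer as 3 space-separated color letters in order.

After move 1 (U'): U=WWWW F=OOGG R=GGRR B=RRBB L=BBOO
After move 2 (R): R=RGRG U=WOWG F=OYGY D=YBYR B=WRWB
After move 3 (F'): F=YYOG U=WORR R=BGYG D=BOYR L=BGOW
After move 4 (F'): F=YGYO U=WOBY R=OGBG D=GWYR L=BROR
Query 1: R[3] = G
Query 2: F[3] = O
Query 3: L[3] = R

Answer: G O R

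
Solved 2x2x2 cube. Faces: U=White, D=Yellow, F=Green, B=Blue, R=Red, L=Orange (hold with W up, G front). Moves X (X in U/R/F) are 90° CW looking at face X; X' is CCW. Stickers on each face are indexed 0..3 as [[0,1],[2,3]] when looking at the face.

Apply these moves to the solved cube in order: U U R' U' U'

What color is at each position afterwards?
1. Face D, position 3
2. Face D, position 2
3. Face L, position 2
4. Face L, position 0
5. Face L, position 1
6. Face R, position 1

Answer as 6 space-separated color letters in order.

Answer: G Y O O R R

Derivation:
After move 1 (U): U=WWWW F=RRGG R=BBRR B=OOBB L=GGOO
After move 2 (U): U=WWWW F=BBGG R=OORR B=GGBB L=RROO
After move 3 (R'): R=OROR U=WBWG F=BWGW D=YBYG B=YGYB
After move 4 (U'): U=BGWW F=RRGW R=BWOR B=ORYB L=YGOO
After move 5 (U'): U=GWBW F=YGGW R=RROR B=BWYB L=OROO
Query 1: D[3] = G
Query 2: D[2] = Y
Query 3: L[2] = O
Query 4: L[0] = O
Query 5: L[1] = R
Query 6: R[1] = R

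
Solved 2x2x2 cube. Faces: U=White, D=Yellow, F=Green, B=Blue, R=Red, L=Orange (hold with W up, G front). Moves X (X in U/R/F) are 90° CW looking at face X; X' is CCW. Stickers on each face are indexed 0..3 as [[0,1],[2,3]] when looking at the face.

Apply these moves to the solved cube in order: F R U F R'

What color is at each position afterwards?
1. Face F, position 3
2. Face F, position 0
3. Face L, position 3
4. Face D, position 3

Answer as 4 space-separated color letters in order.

After move 1 (F): F=GGGG U=WWOO R=WRWR D=RRYY L=OYOY
After move 2 (R): R=WWRR U=WGOG F=GRGY D=RBYB B=OBWB
After move 3 (U): U=OWGG F=WWGY R=OBRR B=OYWB L=GROY
After move 4 (F): F=GWYW U=OWYR R=GBGR D=ROYB L=GROB
After move 5 (R'): R=BRGG U=OWYO F=GWYR D=RWYW B=BYOB
Query 1: F[3] = R
Query 2: F[0] = G
Query 3: L[3] = B
Query 4: D[3] = W

Answer: R G B W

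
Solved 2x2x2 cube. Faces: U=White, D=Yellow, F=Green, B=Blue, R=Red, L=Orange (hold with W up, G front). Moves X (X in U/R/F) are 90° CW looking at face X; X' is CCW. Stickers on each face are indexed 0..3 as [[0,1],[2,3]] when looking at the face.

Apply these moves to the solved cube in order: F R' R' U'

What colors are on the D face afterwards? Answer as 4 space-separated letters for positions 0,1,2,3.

Answer: R W Y O

Derivation:
After move 1 (F): F=GGGG U=WWOO R=WRWR D=RRYY L=OYOY
After move 2 (R'): R=RRWW U=WBOB F=GWGO D=RGYG B=YBRB
After move 3 (R'): R=RWRW U=WROY F=GBGB D=RWYO B=GBGB
After move 4 (U'): U=RYWO F=OYGB R=GBRW B=RWGB L=GBOY
Query: D face = RWYO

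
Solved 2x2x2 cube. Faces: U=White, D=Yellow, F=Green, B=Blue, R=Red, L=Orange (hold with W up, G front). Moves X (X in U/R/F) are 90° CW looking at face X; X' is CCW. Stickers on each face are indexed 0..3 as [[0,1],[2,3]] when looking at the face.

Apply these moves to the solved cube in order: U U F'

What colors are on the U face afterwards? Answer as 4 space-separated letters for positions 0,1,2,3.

After move 1 (U): U=WWWW F=RRGG R=BBRR B=OOBB L=GGOO
After move 2 (U): U=WWWW F=BBGG R=OORR B=GGBB L=RROO
After move 3 (F'): F=BGBG U=WWOR R=YOYR D=ROYY L=RWOW
Query: U face = WWOR

Answer: W W O R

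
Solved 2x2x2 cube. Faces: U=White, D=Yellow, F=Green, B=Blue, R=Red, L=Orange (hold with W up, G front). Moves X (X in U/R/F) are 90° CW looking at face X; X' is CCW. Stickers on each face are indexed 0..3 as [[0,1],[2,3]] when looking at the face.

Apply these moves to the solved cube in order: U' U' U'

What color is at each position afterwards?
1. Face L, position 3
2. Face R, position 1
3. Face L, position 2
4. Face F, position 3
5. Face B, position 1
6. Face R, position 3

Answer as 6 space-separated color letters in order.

After move 1 (U'): U=WWWW F=OOGG R=GGRR B=RRBB L=BBOO
After move 2 (U'): U=WWWW F=BBGG R=OORR B=GGBB L=RROO
After move 3 (U'): U=WWWW F=RRGG R=BBRR B=OOBB L=GGOO
Query 1: L[3] = O
Query 2: R[1] = B
Query 3: L[2] = O
Query 4: F[3] = G
Query 5: B[1] = O
Query 6: R[3] = R

Answer: O B O G O R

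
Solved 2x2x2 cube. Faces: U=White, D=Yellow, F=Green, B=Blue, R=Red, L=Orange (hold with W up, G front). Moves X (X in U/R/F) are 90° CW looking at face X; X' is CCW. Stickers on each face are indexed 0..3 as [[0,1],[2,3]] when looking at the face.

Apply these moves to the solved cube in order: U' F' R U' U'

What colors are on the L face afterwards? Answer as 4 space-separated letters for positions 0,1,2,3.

After move 1 (U'): U=WWWW F=OOGG R=GGRR B=RRBB L=BBOO
After move 2 (F'): F=OGOG U=WWGR R=YGYR D=BOYY L=BWOW
After move 3 (R): R=YYRG U=WGGG F=OOOY D=BBYR B=RRWB
After move 4 (U'): U=GGWG F=BWOY R=OORG B=YYWB L=RROW
After move 5 (U'): U=GGGW F=RROY R=BWRG B=OOWB L=YYOW
Query: L face = YYOW

Answer: Y Y O W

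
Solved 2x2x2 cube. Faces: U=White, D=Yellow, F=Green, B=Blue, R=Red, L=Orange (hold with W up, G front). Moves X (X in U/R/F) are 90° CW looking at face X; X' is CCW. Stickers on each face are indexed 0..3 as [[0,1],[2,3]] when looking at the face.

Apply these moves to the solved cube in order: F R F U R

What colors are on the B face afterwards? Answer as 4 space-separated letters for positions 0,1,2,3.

Answer: G R W B

Derivation:
After move 1 (F): F=GGGG U=WWOO R=WRWR D=RRYY L=OYOY
After move 2 (R): R=WWRR U=WGOG F=GRGY D=RBYB B=OBWB
After move 3 (F): F=GGYR U=WGYY R=OWGR D=RWYB L=OROB
After move 4 (U): U=YWYG F=OWYR R=OBGR B=ORWB L=GGOB
After move 5 (R): R=GORB U=YWYR F=OWYB D=RWYO B=GRWB
Query: B face = GRWB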